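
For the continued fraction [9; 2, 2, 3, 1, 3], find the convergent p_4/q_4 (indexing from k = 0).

Using pₖ = aₖpₖ₋₁ + pₖ₋₂, qₖ = aₖqₖ₋₁ + qₖ₋₂ (with p₋₁=1, p₋₂=0, q₋₁=0, q₋₂=1):
  k=0: a=9, p=9, q=1
  k=1: a=2, p=19, q=2
  k=2: a=2, p=47, q=5
  k=3: a=3, p=160, q=17
  k=4: a=1, p=207, q=22

207/22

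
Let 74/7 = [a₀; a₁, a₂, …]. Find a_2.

74 = 10·7 + 4   →  a_0 = 10
7 = 1·4 + 3   →  a_1 = 1
4 = 1·3 + 1   →  a_2 = 1

1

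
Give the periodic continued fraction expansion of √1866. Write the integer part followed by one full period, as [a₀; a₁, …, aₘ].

[43; 5, 14, 5, 86]

a₀ = ⌊√1866⌋ = 43.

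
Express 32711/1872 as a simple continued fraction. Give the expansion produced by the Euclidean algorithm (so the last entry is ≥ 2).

32711 = 17*1872 + 887
1872 = 2*887 + 98
887 = 9*98 + 5
98 = 19*5 + 3
5 = 1*3 + 2
3 = 1*2 + 1
2 = 2*1 + 0  (stop)
So 32711/1872 = [17; 2, 9, 19, 1, 1, 2].

[17; 2, 9, 19, 1, 1, 2]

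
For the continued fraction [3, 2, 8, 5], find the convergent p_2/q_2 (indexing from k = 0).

Using pₖ = aₖpₖ₋₁ + pₖ₋₂, qₖ = aₖqₖ₋₁ + qₖ₋₂ (with p₋₁=1, p₋₂=0, q₋₁=0, q₋₂=1):
  k=0: a=3, p=3, q=1
  k=1: a=2, p=7, q=2
  k=2: a=8, p=59, q=17

59/17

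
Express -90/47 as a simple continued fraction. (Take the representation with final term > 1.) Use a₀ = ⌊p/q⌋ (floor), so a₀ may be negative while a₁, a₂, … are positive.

[-2; 11, 1, 3]

-90 = -2×47 + 4
47 = 11×4 + 3
4 = 1×3 + 1
3 = 3×1 + 0  (stop)
So -90/47 = [-2; 11, 1, 3].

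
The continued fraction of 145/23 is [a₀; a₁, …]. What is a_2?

3

145 = 6·23 + 7   →  a_0 = 6
23 = 3·7 + 2   →  a_1 = 3
7 = 3·2 + 1   →  a_2 = 3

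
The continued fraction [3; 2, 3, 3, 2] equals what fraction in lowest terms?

Fold from the inside: start with 2/1.
  3 + 1/2 = 7/2
  3 + 2/7 = 23/7
  2 + 7/23 = 53/23
  3 + 23/53 = 182/53

182/53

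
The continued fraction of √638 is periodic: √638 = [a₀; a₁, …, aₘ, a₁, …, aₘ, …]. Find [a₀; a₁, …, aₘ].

[25; 3, 1, 6, 2, 6, 1, 3, 50]

a₀ = ⌊√638⌋ = 25.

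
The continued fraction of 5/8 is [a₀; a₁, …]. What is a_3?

5 = 0·8 + 5   →  a_0 = 0
8 = 1·5 + 3   →  a_1 = 1
5 = 1·3 + 2   →  a_2 = 1
3 = 1·2 + 1   →  a_3 = 1

1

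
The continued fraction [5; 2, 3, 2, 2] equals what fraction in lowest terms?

Using pₖ = aₖpₖ₋₁ + pₖ₋₂ and qₖ = aₖqₖ₋₁ + qₖ₋₂:
  k=0: a=5, p=5, q=1
  k=1: a=2, p=11, q=2
  k=2: a=3, p=38, q=7
  k=3: a=2, p=87, q=16
  k=4: a=2, p=212, q=39

212/39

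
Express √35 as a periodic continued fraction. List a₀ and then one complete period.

[5; 1, 10]

a₀ = ⌊√35⌋ = 5.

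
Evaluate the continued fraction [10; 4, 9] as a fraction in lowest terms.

Fold from the inside: start with 9/1.
  4 + 1/9 = 37/9
  10 + 9/37 = 379/37

379/37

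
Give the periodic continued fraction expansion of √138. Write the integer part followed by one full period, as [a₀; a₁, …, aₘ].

a₀ = ⌊√138⌋ = 11.
With m₀=0, d₀=1 and mₖ₊₁ = dₖaₖ − mₖ, dₖ₊₁ = (n − mₖ₊₁²)/dₖ, aₖ₊₁ = ⌊(a₀+mₖ₊₁)/dₖ₊₁⌋:
  k=1: m=11, d=17, a=1
  k=2: m=6, d=6, a=2
  k=3: m=6, d=17, a=1
  k=4: m=11, d=1, a=22
d=1 and a=2a₀=22 at k=4, so the next step gives (m, d) = (11, 17) again — its k=1 value — and the period has length 4.

[11; 1, 2, 1, 22]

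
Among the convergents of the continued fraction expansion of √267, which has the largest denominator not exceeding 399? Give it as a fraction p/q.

2402/147

√267 = [16; 2, 1, 15, 1, 2, 32, …] (period length 6).
Convergents:
  p_0/q_0 = 16/1
  p_1/q_1 = 33/2
  p_2/q_2 = 49/3
  p_3/q_3 = 768/47
  p_4/q_4 = 817/50
  p_5/q_5 = 2402/147
  p_6/q_6 = 77681/4754
q_5 = 147 ≤ 399 < 4754 = q_6, so the answer is 2402/147.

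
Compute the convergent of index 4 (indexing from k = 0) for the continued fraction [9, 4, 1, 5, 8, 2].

2182/237

Using pₖ = aₖpₖ₋₁ + pₖ₋₂, qₖ = aₖqₖ₋₁ + qₖ₋₂ (with p₋₁=1, p₋₂=0, q₋₁=0, q₋₂=1):
  k=0: a=9, p=9, q=1
  k=1: a=4, p=37, q=4
  k=2: a=1, p=46, q=5
  k=3: a=5, p=267, q=29
  k=4: a=8, p=2182, q=237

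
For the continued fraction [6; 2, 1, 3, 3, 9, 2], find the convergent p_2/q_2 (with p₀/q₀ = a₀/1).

19/3

Using pₖ = aₖpₖ₋₁ + pₖ₋₂, qₖ = aₖqₖ₋₁ + qₖ₋₂ (with p₋₁=1, p₋₂=0, q₋₁=0, q₋₂=1):
  k=0: a=6, p=6, q=1
  k=1: a=2, p=13, q=2
  k=2: a=1, p=19, q=3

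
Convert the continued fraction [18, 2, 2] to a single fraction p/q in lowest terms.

92/5

Using pₖ = aₖpₖ₋₁ + pₖ₋₂ and qₖ = aₖqₖ₋₁ + qₖ₋₂:
  k=0: a=18, p=18, q=1
  k=1: a=2, p=37, q=2
  k=2: a=2, p=92, q=5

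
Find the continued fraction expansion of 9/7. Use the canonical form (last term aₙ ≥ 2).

9 = 1×7 + 2
7 = 3×2 + 1
2 = 2×1 + 0  (stop)
So 9/7 = [1; 3, 2].

[1; 3, 2]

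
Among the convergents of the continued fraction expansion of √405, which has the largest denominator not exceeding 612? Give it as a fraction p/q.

√405 = [20; 8, 40, …] (period length 2).
Convergents:
  p_0/q_0 = 20/1
  p_1/q_1 = 161/8
  p_2/q_2 = 6460/321
  p_3/q_3 = 51841/2576
q_2 = 321 ≤ 612 < 2576 = q_3, so the answer is 6460/321.

6460/321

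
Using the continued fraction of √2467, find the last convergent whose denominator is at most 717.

√2467 = [49; 1, 2, 49, 2, 1, 98, …] (period length 6).
Convergents:
  p_0/q_0 = 49/1
  p_1/q_1 = 50/1
  p_2/q_2 = 149/3
  p_3/q_3 = 7351/148
  p_4/q_4 = 14851/299
  p_5/q_5 = 22202/447
  p_6/q_6 = 2190647/44105
q_5 = 447 ≤ 717 < 44105 = q_6, so the answer is 22202/447.

22202/447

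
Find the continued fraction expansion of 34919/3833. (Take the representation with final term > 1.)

34919 = 9·3833 + 422
3833 = 9·422 + 35
422 = 12·35 + 2
35 = 17·2 + 1
2 = 2·1 + 0  (stop)
So 34919/3833 = [9; 9, 12, 17, 2].

[9; 9, 12, 17, 2]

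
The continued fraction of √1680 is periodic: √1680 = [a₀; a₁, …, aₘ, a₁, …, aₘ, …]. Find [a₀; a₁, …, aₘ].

[40; 1, 80]

a₀ = ⌊√1680⌋ = 40.
With m₀=0, d₀=1 and mₖ₊₁ = dₖaₖ − mₖ, dₖ₊₁ = (n − mₖ₊₁²)/dₖ, aₖ₊₁ = ⌊(a₀+mₖ₊₁)/dₖ₊₁⌋:
  k=1: m=40, d=80, a=1
  k=2: m=40, d=1, a=80
d=1 and a=2a₀=80 at k=2, so the next step gives (m, d) = (40, 80) again — its k=1 value — and the period has length 2.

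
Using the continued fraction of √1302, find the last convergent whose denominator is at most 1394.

√1302 = [36; 12, 72, …] (period length 2).
Convergents:
  p_0/q_0 = 36/1
  p_1/q_1 = 433/12
  p_2/q_2 = 31212/865
  p_3/q_3 = 374977/10392
q_2 = 865 ≤ 1394 < 10392 = q_3, so the answer is 31212/865.

31212/865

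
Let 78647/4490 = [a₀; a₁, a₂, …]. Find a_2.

1

78647 = 17·4490 + 2317   →  a_0 = 17
4490 = 1·2317 + 2173   →  a_1 = 1
2317 = 1·2173 + 144   →  a_2 = 1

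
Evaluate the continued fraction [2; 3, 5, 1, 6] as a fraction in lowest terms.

301/130

Using pₖ = aₖpₖ₋₁ + pₖ₋₂ and qₖ = aₖqₖ₋₁ + qₖ₋₂:
  k=0: a=2, p=2, q=1
  k=1: a=3, p=7, q=3
  k=2: a=5, p=37, q=16
  k=3: a=1, p=44, q=19
  k=4: a=6, p=301, q=130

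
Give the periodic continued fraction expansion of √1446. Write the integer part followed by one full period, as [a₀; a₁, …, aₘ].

a₀ = ⌊√1446⌋ = 38.
With m₀=0, d₀=1 and mₖ₊₁ = dₖaₖ − mₖ, dₖ₊₁ = (n − mₖ₊₁²)/dₖ, aₖ₊₁ = ⌊(a₀+mₖ₊₁)/dₖ₊₁⌋:
  k=1: m=38, d=2, a=38
  k=2: m=38, d=1, a=76
d=1 and a=2a₀=76 at k=2, so the next step gives (m, d) = (38, 2) again — its k=1 value — and the period has length 2.

[38; 38, 76]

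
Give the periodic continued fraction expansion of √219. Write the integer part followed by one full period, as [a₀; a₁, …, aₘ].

[14; 1, 3, 1, 28]

a₀ = ⌊√219⌋ = 14.
With m₀=0, d₀=1 and mₖ₊₁ = dₖaₖ − mₖ, dₖ₊₁ = (n − mₖ₊₁²)/dₖ, aₖ₊₁ = ⌊(a₀+mₖ₊₁)/dₖ₊₁⌋:
  k=1: m=14, d=23, a=1
  k=2: m=9, d=6, a=3
  k=3: m=9, d=23, a=1
  k=4: m=14, d=1, a=28
d=1 and a=2a₀=28 at k=4, so the next step gives (m, d) = (14, 23) again — its k=1 value — and the period has length 4.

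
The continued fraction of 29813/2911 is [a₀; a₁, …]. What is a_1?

4

29813 = 10·2911 + 703   →  a_0 = 10
2911 = 4·703 + 99   →  a_1 = 4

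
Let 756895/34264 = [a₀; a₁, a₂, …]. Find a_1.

756895 = 22·34264 + 3087   →  a_0 = 22
34264 = 11·3087 + 307   →  a_1 = 11

11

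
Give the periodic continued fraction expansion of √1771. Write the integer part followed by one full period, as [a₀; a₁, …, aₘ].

[42; 12, 84]

a₀ = ⌊√1771⌋ = 42.
With m₀=0, d₀=1 and mₖ₊₁ = dₖaₖ − mₖ, dₖ₊₁ = (n − mₖ₊₁²)/dₖ, aₖ₊₁ = ⌊(a₀+mₖ₊₁)/dₖ₊₁⌋:
  k=1: m=42, d=7, a=12
  k=2: m=42, d=1, a=84
d=1 and a=2a₀=84 at k=2, so the next step gives (m, d) = (42, 7) again — its k=1 value — and the period has length 2.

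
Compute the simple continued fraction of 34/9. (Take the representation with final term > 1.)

34 = 3*9 + 7
9 = 1*7 + 2
7 = 3*2 + 1
2 = 2*1 + 0  (stop)
So 34/9 = [3; 1, 3, 2].

[3; 1, 3, 2]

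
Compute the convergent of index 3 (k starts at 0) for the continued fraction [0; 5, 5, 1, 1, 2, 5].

Using pₖ = aₖpₖ₋₁ + pₖ₋₂, qₖ = aₖqₖ₋₁ + qₖ₋₂ (with p₋₁=1, p₋₂=0, q₋₁=0, q₋₂=1):
  k=0: a=0, p=0, q=1
  k=1: a=5, p=1, q=5
  k=2: a=5, p=5, q=26
  k=3: a=1, p=6, q=31

6/31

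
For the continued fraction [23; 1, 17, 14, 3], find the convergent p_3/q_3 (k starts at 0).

Using pₖ = aₖpₖ₋₁ + pₖ₋₂, qₖ = aₖqₖ₋₁ + qₖ₋₂ (with p₋₁=1, p₋₂=0, q₋₁=0, q₋₂=1):
  k=0: a=23, p=23, q=1
  k=1: a=1, p=24, q=1
  k=2: a=17, p=431, q=18
  k=3: a=14, p=6058, q=253

6058/253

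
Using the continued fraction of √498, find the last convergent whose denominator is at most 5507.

√498 = [22; 3, 6, 22, 6, 3, 44, …] (period length 6).
Convergents:
  p_0/q_0 = 22/1
  p_1/q_1 = 67/3
  p_2/q_2 = 424/19
  p_3/q_3 = 9395/421
  p_4/q_4 = 56794/2545
  p_5/q_5 = 179777/8056
q_4 = 2545 ≤ 5507 < 8056 = q_5, so the answer is 56794/2545.

56794/2545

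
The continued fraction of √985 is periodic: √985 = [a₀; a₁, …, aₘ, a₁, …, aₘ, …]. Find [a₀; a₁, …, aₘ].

[31; 2, 1, 1, 2, 62]

a₀ = ⌊√985⌋ = 31.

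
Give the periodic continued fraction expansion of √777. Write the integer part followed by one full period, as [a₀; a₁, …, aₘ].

a₀ = ⌊√777⌋ = 27.
With m₀=0, d₀=1 and mₖ₊₁ = dₖaₖ − mₖ, dₖ₊₁ = (n − mₖ₊₁²)/dₖ, aₖ₊₁ = ⌊(a₀+mₖ₊₁)/dₖ₊₁⌋:
  k=1: m=27, d=48, a=1
  k=2: m=21, d=7, a=6
  k=3: m=21, d=48, a=1
  k=4: m=27, d=1, a=54
d=1 and a=2a₀=54 at k=4, so the next step gives (m, d) = (27, 48) again — its k=1 value — and the period has length 4.

[27; 1, 6, 1, 54]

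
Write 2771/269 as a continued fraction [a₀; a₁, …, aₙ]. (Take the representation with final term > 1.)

2771 = 10×269 + 81
269 = 3×81 + 26
81 = 3×26 + 3
26 = 8×3 + 2
3 = 1×2 + 1
2 = 2×1 + 0  (stop)
So 2771/269 = [10; 3, 3, 8, 1, 2].

[10; 3, 3, 8, 1, 2]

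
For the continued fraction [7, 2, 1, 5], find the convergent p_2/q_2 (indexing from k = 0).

Using pₖ = aₖpₖ₋₁ + pₖ₋₂, qₖ = aₖqₖ₋₁ + qₖ₋₂ (with p₋₁=1, p₋₂=0, q₋₁=0, q₋₂=1):
  k=0: a=7, p=7, q=1
  k=1: a=2, p=15, q=2
  k=2: a=1, p=22, q=3

22/3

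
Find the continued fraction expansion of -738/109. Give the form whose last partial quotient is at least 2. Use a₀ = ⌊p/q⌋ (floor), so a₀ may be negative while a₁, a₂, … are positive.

-738 = -7·109 + 25
109 = 4·25 + 9
25 = 2·9 + 7
9 = 1·7 + 2
7 = 3·2 + 1
2 = 2·1 + 0  (stop)
So -738/109 = [-7; 4, 2, 1, 3, 2].

[-7; 4, 2, 1, 3, 2]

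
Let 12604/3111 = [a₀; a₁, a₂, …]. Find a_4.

1

12604 = 4·3111 + 160   →  a_0 = 4
3111 = 19·160 + 71   →  a_1 = 19
160 = 2·71 + 18   →  a_2 = 2
71 = 3·18 + 17   →  a_3 = 3
18 = 1·17 + 1   →  a_4 = 1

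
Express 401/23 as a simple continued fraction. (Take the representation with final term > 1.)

[17; 2, 3, 3]

401 = 17×23 + 10
23 = 2×10 + 3
10 = 3×3 + 1
3 = 3×1 + 0  (stop)
So 401/23 = [17; 2, 3, 3].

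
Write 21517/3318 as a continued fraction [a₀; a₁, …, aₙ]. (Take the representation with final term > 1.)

[6; 2, 16, 11, 9]

21517 = 6*3318 + 1609
3318 = 2*1609 + 100
1609 = 16*100 + 9
100 = 11*9 + 1
9 = 9*1 + 0  (stop)
So 21517/3318 = [6; 2, 16, 11, 9].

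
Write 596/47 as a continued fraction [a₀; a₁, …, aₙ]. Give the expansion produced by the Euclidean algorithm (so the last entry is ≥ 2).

596 = 12*47 + 32
47 = 1*32 + 15
32 = 2*15 + 2
15 = 7*2 + 1
2 = 2*1 + 0  (stop)
So 596/47 = [12; 1, 2, 7, 2].

[12; 1, 2, 7, 2]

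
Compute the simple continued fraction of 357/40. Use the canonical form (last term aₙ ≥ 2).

357 = 8·40 + 37
40 = 1·37 + 3
37 = 12·3 + 1
3 = 3·1 + 0  (stop)
So 357/40 = [8; 1, 12, 3].

[8; 1, 12, 3]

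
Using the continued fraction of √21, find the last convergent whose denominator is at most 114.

472/103

√21 = [4; 1, 1, 2, 1, 1, 8, …] (period length 6).
Convergents:
  p_0/q_0 = 4/1
  p_1/q_1 = 5/1
  p_2/q_2 = 9/2
  p_3/q_3 = 23/5
  p_4/q_4 = 32/7
  p_5/q_5 = 55/12
  p_6/q_6 = 472/103
  p_7/q_7 = 527/115
q_6 = 103 ≤ 114 < 115 = q_7, so the answer is 472/103.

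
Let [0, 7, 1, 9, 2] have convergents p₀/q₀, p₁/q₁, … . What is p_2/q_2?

1/8

Using pₖ = aₖpₖ₋₁ + pₖ₋₂, qₖ = aₖqₖ₋₁ + qₖ₋₂ (with p₋₁=1, p₋₂=0, q₋₁=0, q₋₂=1):
  k=0: a=0, p=0, q=1
  k=1: a=7, p=1, q=7
  k=2: a=1, p=1, q=8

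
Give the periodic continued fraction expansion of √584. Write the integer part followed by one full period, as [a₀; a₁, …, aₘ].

a₀ = ⌊√584⌋ = 24.

[24; 6, 48]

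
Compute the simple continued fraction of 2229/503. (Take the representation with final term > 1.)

[4; 2, 3, 6, 1, 9]

2229 = 4*503 + 217
503 = 2*217 + 69
217 = 3*69 + 10
69 = 6*10 + 9
10 = 1*9 + 1
9 = 9*1 + 0  (stop)
So 2229/503 = [4; 2, 3, 6, 1, 9].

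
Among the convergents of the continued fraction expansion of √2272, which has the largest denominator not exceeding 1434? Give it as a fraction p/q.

√2272 = [47; 1, 1, 1, 94, …] (period length 4).
Convergents:
  p_0/q_0 = 47/1
  p_1/q_1 = 48/1
  p_2/q_2 = 95/2
  p_3/q_3 = 143/3
  p_4/q_4 = 13537/284
  p_5/q_5 = 13680/287
  p_6/q_6 = 27217/571
  p_7/q_7 = 40897/858
  p_8/q_8 = 3871535/81223
q_7 = 858 ≤ 1434 < 81223 = q_8, so the answer is 40897/858.

40897/858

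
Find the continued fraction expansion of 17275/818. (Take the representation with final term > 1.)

[21; 8, 2, 3, 4, 3]

17275 = 21*818 + 97
818 = 8*97 + 42
97 = 2*42 + 13
42 = 3*13 + 3
13 = 4*3 + 1
3 = 3*1 + 0  (stop)
So 17275/818 = [21; 8, 2, 3, 4, 3].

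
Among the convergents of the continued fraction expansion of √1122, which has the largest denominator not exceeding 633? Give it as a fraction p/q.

8977/268

√1122 = [33; 2, 66, …] (period length 2).
Convergents:
  p_0/q_0 = 33/1
  p_1/q_1 = 67/2
  p_2/q_2 = 4455/133
  p_3/q_3 = 8977/268
  p_4/q_4 = 596937/17821
q_3 = 268 ≤ 633 < 17821 = q_4, so the answer is 8977/268.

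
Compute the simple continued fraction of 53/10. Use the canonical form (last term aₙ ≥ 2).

53 = 5*10 + 3
10 = 3*3 + 1
3 = 3*1 + 0  (stop)
So 53/10 = [5; 3, 3].

[5; 3, 3]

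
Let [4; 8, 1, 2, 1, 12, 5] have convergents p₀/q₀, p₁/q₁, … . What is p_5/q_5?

1835/446

Using pₖ = aₖpₖ₋₁ + pₖ₋₂, qₖ = aₖqₖ₋₁ + qₖ₋₂ (with p₋₁=1, p₋₂=0, q₋₁=0, q₋₂=1):
  k=0: a=4, p=4, q=1
  k=1: a=8, p=33, q=8
  k=2: a=1, p=37, q=9
  k=3: a=2, p=107, q=26
  k=4: a=1, p=144, q=35
  k=5: a=12, p=1835, q=446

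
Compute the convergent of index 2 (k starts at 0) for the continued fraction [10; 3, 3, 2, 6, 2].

103/10

Using pₖ = aₖpₖ₋₁ + pₖ₋₂, qₖ = aₖqₖ₋₁ + qₖ₋₂ (with p₋₁=1, p₋₂=0, q₋₁=0, q₋₂=1):
  k=0: a=10, p=10, q=1
  k=1: a=3, p=31, q=3
  k=2: a=3, p=103, q=10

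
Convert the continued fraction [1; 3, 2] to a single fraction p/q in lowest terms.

Using pₖ = aₖpₖ₋₁ + pₖ₋₂ and qₖ = aₖqₖ₋₁ + qₖ₋₂:
  k=0: a=1, p=1, q=1
  k=1: a=3, p=4, q=3
  k=2: a=2, p=9, q=7

9/7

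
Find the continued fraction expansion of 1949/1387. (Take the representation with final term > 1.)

1949 = 1*1387 + 562
1387 = 2*562 + 263
562 = 2*263 + 36
263 = 7*36 + 11
36 = 3*11 + 3
11 = 3*3 + 2
3 = 1*2 + 1
2 = 2*1 + 0  (stop)
So 1949/1387 = [1; 2, 2, 7, 3, 3, 1, 2].

[1; 2, 2, 7, 3, 3, 1, 2]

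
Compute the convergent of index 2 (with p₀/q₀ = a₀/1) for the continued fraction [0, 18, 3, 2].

Using pₖ = aₖpₖ₋₁ + pₖ₋₂, qₖ = aₖqₖ₋₁ + qₖ₋₂ (with p₋₁=1, p₋₂=0, q₋₁=0, q₋₂=1):
  k=0: a=0, p=0, q=1
  k=1: a=18, p=1, q=18
  k=2: a=3, p=3, q=55

3/55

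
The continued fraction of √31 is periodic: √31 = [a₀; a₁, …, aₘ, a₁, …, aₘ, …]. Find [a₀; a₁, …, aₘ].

[5; 1, 1, 3, 5, 3, 1, 1, 10]

a₀ = ⌊√31⌋ = 5.
With m₀=0, d₀=1 and mₖ₊₁ = dₖaₖ − mₖ, dₖ₊₁ = (n − mₖ₊₁²)/dₖ, aₖ₊₁ = ⌊(a₀+mₖ₊₁)/dₖ₊₁⌋:
  k=1: m=5, d=6, a=1
  k=2: m=1, d=5, a=1
  k=3: m=4, d=3, a=3
  k=4: m=5, d=2, a=5
  k=5: m=5, d=3, a=3
  k=6: m=4, d=5, a=1
  k=7: m=1, d=6, a=1
  k=8: m=5, d=1, a=10
d=1 and a=2a₀=10 at k=8, so the next step gives (m, d) = (5, 6) again — its k=1 value — and the period has length 8.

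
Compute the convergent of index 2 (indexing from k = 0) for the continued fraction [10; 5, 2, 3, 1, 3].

112/11

Using pₖ = aₖpₖ₋₁ + pₖ₋₂, qₖ = aₖqₖ₋₁ + qₖ₋₂ (with p₋₁=1, p₋₂=0, q₋₁=0, q₋₂=1):
  k=0: a=10, p=10, q=1
  k=1: a=5, p=51, q=5
  k=2: a=2, p=112, q=11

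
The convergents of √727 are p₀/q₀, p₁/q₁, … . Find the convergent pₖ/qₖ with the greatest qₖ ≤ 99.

√727 = [26; 1, 25, 1, 52, …] (period length 4).
Convergents:
  p_0/q_0 = 26/1
  p_1/q_1 = 27/1
  p_2/q_2 = 701/26
  p_3/q_3 = 728/27
  p_4/q_4 = 38557/1430
q_3 = 27 ≤ 99 < 1430 = q_4, so the answer is 728/27.

728/27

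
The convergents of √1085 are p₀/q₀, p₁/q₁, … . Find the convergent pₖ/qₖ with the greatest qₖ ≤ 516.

16832/511

√1085 = [32; 1, 15, 2, 15, 1, 64, …] (period length 6).
Convergents:
  p_0/q_0 = 32/1
  p_1/q_1 = 33/1
  p_2/q_2 = 527/16
  p_3/q_3 = 1087/33
  p_4/q_4 = 16832/511
  p_5/q_5 = 17919/544
q_4 = 511 ≤ 516 < 544 = q_5, so the answer is 16832/511.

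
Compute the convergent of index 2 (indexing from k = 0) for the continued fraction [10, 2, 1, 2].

31/3

Using pₖ = aₖpₖ₋₁ + pₖ₋₂, qₖ = aₖqₖ₋₁ + qₖ₋₂ (with p₋₁=1, p₋₂=0, q₋₁=0, q₋₂=1):
  k=0: a=10, p=10, q=1
  k=1: a=2, p=21, q=2
  k=2: a=1, p=31, q=3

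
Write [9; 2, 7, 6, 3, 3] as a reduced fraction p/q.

Fold from the inside: start with 3/1.
  3 + 1/3 = 10/3
  6 + 3/10 = 63/10
  7 + 10/63 = 451/63
  2 + 63/451 = 965/451
  9 + 451/965 = 9136/965

9136/965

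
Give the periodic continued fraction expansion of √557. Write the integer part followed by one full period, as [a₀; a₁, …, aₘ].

[23; 1, 1, 1, 1, 46]

a₀ = ⌊√557⌋ = 23.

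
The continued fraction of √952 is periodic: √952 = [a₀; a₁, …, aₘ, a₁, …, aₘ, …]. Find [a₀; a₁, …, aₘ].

[30; 1, 5, 1, 6, 1, 5, 1, 60]

a₀ = ⌊√952⌋ = 30.
With m₀=0, d₀=1 and mₖ₊₁ = dₖaₖ − mₖ, dₖ₊₁ = (n − mₖ₊₁²)/dₖ, aₖ₊₁ = ⌊(a₀+mₖ₊₁)/dₖ₊₁⌋:
  k=1: m=30, d=52, a=1
  k=2: m=22, d=9, a=5
  k=3: m=23, d=47, a=1
  k=4: m=24, d=8, a=6
  k=5: m=24, d=47, a=1
  k=6: m=23, d=9, a=5
  k=7: m=22, d=52, a=1
  k=8: m=30, d=1, a=60
d=1 and a=2a₀=60 at k=8, so the next step gives (m, d) = (30, 52) again — its k=1 value — and the period has length 8.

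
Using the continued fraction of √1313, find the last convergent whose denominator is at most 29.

616/17

√1313 = [36; 4, 4, 72, …] (period length 3).
Convergents:
  p_0/q_0 = 36/1
  p_1/q_1 = 145/4
  p_2/q_2 = 616/17
  p_3/q_3 = 44497/1228
q_2 = 17 ≤ 29 < 1228 = q_3, so the answer is 616/17.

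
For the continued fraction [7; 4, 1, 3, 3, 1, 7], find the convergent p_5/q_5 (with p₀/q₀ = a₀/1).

584/81

Using pₖ = aₖpₖ₋₁ + pₖ₋₂, qₖ = aₖqₖ₋₁ + qₖ₋₂ (with p₋₁=1, p₋₂=0, q₋₁=0, q₋₂=1):
  k=0: a=7, p=7, q=1
  k=1: a=4, p=29, q=4
  k=2: a=1, p=36, q=5
  k=3: a=3, p=137, q=19
  k=4: a=3, p=447, q=62
  k=5: a=1, p=584, q=81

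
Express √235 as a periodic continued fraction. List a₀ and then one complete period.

[15; 3, 30]

a₀ = ⌊√235⌋ = 15.
With m₀=0, d₀=1 and mₖ₊₁ = dₖaₖ − mₖ, dₖ₊₁ = (n − mₖ₊₁²)/dₖ, aₖ₊₁ = ⌊(a₀+mₖ₊₁)/dₖ₊₁⌋:
  k=1: m=15, d=10, a=3
  k=2: m=15, d=1, a=30
d=1 and a=2a₀=30 at k=2, so the next step gives (m, d) = (15, 10) again — its k=1 value — and the period has length 2.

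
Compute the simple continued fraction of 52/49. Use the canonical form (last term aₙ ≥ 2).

52 = 1·49 + 3
49 = 16·3 + 1
3 = 3·1 + 0  (stop)
So 52/49 = [1; 16, 3].

[1; 16, 3]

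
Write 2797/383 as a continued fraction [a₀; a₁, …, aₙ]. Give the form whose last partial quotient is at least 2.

2797 = 7*383 + 116
383 = 3*116 + 35
116 = 3*35 + 11
35 = 3*11 + 2
11 = 5*2 + 1
2 = 2*1 + 0  (stop)
So 2797/383 = [7; 3, 3, 3, 5, 2].

[7; 3, 3, 3, 5, 2]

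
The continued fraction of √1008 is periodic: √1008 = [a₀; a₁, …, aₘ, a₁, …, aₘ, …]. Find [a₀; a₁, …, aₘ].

[31; 1, 2, 1, 62]

a₀ = ⌊√1008⌋ = 31.
With m₀=0, d₀=1 and mₖ₊₁ = dₖaₖ − mₖ, dₖ₊₁ = (n − mₖ₊₁²)/dₖ, aₖ₊₁ = ⌊(a₀+mₖ₊₁)/dₖ₊₁⌋:
  k=1: m=31, d=47, a=1
  k=2: m=16, d=16, a=2
  k=3: m=16, d=47, a=1
  k=4: m=31, d=1, a=62
d=1 and a=2a₀=62 at k=4, so the next step gives (m, d) = (31, 47) again — its k=1 value — and the period has length 4.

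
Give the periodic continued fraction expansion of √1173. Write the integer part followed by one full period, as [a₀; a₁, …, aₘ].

[34; 4, 68]

a₀ = ⌊√1173⌋ = 34.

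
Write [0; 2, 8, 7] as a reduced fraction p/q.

57/121

Using pₖ = aₖpₖ₋₁ + pₖ₋₂ and qₖ = aₖqₖ₋₁ + qₖ₋₂:
  k=0: a=0, p=0, q=1
  k=1: a=2, p=1, q=2
  k=2: a=8, p=8, q=17
  k=3: a=7, p=57, q=121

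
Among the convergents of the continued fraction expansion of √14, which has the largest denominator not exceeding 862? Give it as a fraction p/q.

3027/809

√14 = [3; 1, 2, 1, 6, …] (period length 4).
Convergents:
  p_0/q_0 = 3/1
  p_1/q_1 = 4/1
  p_2/q_2 = 11/3
  p_3/q_3 = 15/4
  p_4/q_4 = 101/27
  p_5/q_5 = 116/31
  p_6/q_6 = 333/89
  p_7/q_7 = 449/120
  p_8/q_8 = 3027/809
  p_9/q_9 = 3476/929
q_8 = 809 ≤ 862 < 929 = q_9, so the answer is 3027/809.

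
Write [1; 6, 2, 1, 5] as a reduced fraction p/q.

125/108

Fold from the inside: start with 5/1.
  1 + 1/5 = 6/5
  2 + 5/6 = 17/6
  6 + 6/17 = 108/17
  1 + 17/108 = 125/108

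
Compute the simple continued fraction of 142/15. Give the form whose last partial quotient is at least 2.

[9; 2, 7]

142 = 9*15 + 7
15 = 2*7 + 1
7 = 7*1 + 0  (stop)
So 142/15 = [9; 2, 7].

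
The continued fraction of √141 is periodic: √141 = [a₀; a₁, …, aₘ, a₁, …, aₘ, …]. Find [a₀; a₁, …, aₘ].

a₀ = ⌊√141⌋ = 11.
With m₀=0, d₀=1 and mₖ₊₁ = dₖaₖ − mₖ, dₖ₊₁ = (n − mₖ₊₁²)/dₖ, aₖ₊₁ = ⌊(a₀+mₖ₊₁)/dₖ₊₁⌋:
  k=1: m=11, d=20, a=1
  k=2: m=9, d=3, a=6
  k=3: m=9, d=20, a=1
  k=4: m=11, d=1, a=22
d=1 and a=2a₀=22 at k=4, so the next step gives (m, d) = (11, 20) again — its k=1 value — and the period has length 4.

[11; 1, 6, 1, 22]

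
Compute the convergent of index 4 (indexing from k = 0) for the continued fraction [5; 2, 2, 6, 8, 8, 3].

Using pₖ = aₖpₖ₋₁ + pₖ₋₂, qₖ = aₖqₖ₋₁ + qₖ₋₂ (with p₋₁=1, p₋₂=0, q₋₁=0, q₋₂=1):
  k=0: a=5, p=5, q=1
  k=1: a=2, p=11, q=2
  k=2: a=2, p=27, q=5
  k=3: a=6, p=173, q=32
  k=4: a=8, p=1411, q=261

1411/261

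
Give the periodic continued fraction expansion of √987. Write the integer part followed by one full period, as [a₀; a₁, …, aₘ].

[31; 2, 2, 2, 62]

a₀ = ⌊√987⌋ = 31.
With m₀=0, d₀=1 and mₖ₊₁ = dₖaₖ − mₖ, dₖ₊₁ = (n − mₖ₊₁²)/dₖ, aₖ₊₁ = ⌊(a₀+mₖ₊₁)/dₖ₊₁⌋:
  k=1: m=31, d=26, a=2
  k=2: m=21, d=21, a=2
  k=3: m=21, d=26, a=2
  k=4: m=31, d=1, a=62
d=1 and a=2a₀=62 at k=4, so the next step gives (m, d) = (31, 26) again — its k=1 value — and the period has length 4.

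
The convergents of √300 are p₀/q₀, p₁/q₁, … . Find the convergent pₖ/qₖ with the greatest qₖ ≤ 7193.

√300 = [17; 3, 8, 3, 34, …] (period length 4).
Convergents:
  p_0/q_0 = 17/1
  p_1/q_1 = 52/3
  p_2/q_2 = 433/25
  p_3/q_3 = 1351/78
  p_4/q_4 = 46367/2677
  p_5/q_5 = 140452/8109
q_4 = 2677 ≤ 7193 < 8109 = q_5, so the answer is 46367/2677.

46367/2677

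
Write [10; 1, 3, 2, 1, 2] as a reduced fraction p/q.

Using pₖ = aₖpₖ₋₁ + pₖ₋₂ and qₖ = aₖqₖ₋₁ + qₖ₋₂:
  k=0: a=10, p=10, q=1
  k=1: a=1, p=11, q=1
  k=2: a=3, p=43, q=4
  k=3: a=2, p=97, q=9
  k=4: a=1, p=140, q=13
  k=5: a=2, p=377, q=35

377/35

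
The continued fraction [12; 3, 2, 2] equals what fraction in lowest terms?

Using pₖ = aₖpₖ₋₁ + pₖ₋₂ and qₖ = aₖqₖ₋₁ + qₖ₋₂:
  k=0: a=12, p=12, q=1
  k=1: a=3, p=37, q=3
  k=2: a=2, p=86, q=7
  k=3: a=2, p=209, q=17

209/17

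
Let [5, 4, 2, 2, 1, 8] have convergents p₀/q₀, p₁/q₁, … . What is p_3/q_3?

Using pₖ = aₖpₖ₋₁ + pₖ₋₂, qₖ = aₖqₖ₋₁ + qₖ₋₂ (with p₋₁=1, p₋₂=0, q₋₁=0, q₋₂=1):
  k=0: a=5, p=5, q=1
  k=1: a=4, p=21, q=4
  k=2: a=2, p=47, q=9
  k=3: a=2, p=115, q=22

115/22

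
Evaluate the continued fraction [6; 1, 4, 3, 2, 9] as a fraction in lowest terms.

Fold from the inside: start with 9/1.
  2 + 1/9 = 19/9
  3 + 9/19 = 66/19
  4 + 19/66 = 283/66
  1 + 66/283 = 349/283
  6 + 283/349 = 2377/349

2377/349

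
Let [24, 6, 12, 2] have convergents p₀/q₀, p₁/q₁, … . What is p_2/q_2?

Using pₖ = aₖpₖ₋₁ + pₖ₋₂, qₖ = aₖqₖ₋₁ + qₖ₋₂ (with p₋₁=1, p₋₂=0, q₋₁=0, q₋₂=1):
  k=0: a=24, p=24, q=1
  k=1: a=6, p=145, q=6
  k=2: a=12, p=1764, q=73

1764/73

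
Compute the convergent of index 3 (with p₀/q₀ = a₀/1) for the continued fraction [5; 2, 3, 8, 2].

Using pₖ = aₖpₖ₋₁ + pₖ₋₂, qₖ = aₖqₖ₋₁ + qₖ₋₂ (with p₋₁=1, p₋₂=0, q₋₁=0, q₋₂=1):
  k=0: a=5, p=5, q=1
  k=1: a=2, p=11, q=2
  k=2: a=3, p=38, q=7
  k=3: a=8, p=315, q=58

315/58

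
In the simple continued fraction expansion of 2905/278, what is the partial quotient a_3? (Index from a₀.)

2

2905 = 10·278 + 125   →  a_0 = 10
278 = 2·125 + 28   →  a_1 = 2
125 = 4·28 + 13   →  a_2 = 4
28 = 2·13 + 2   →  a_3 = 2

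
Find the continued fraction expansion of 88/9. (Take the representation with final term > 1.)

88 = 9*9 + 7
9 = 1*7 + 2
7 = 3*2 + 1
2 = 2*1 + 0  (stop)
So 88/9 = [9; 1, 3, 2].

[9; 1, 3, 2]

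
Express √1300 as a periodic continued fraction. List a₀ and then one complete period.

[36; 18, 72]

a₀ = ⌊√1300⌋ = 36.
With m₀=0, d₀=1 and mₖ₊₁ = dₖaₖ − mₖ, dₖ₊₁ = (n − mₖ₊₁²)/dₖ, aₖ₊₁ = ⌊(a₀+mₖ₊₁)/dₖ₊₁⌋:
  k=1: m=36, d=4, a=18
  k=2: m=36, d=1, a=72
d=1 and a=2a₀=72 at k=2, so the next step gives (m, d) = (36, 4) again — its k=1 value — and the period has length 2.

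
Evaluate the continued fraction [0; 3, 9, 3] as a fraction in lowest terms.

28/87

Fold from the inside: start with 3/1.
  9 + 1/3 = 28/3
  3 + 3/28 = 87/28
  0 + 28/87 = 28/87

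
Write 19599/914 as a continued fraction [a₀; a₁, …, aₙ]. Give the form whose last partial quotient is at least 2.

[21; 2, 3, 1, 8, 2, 5]

19599 = 21*914 + 405
914 = 2*405 + 104
405 = 3*104 + 93
104 = 1*93 + 11
93 = 8*11 + 5
11 = 2*5 + 1
5 = 5*1 + 0  (stop)
So 19599/914 = [21; 2, 3, 1, 8, 2, 5].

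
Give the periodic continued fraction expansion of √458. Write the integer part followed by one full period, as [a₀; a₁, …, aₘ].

[21; 2, 2, 42]

a₀ = ⌊√458⌋ = 21.
With m₀=0, d₀=1 and mₖ₊₁ = dₖaₖ − mₖ, dₖ₊₁ = (n − mₖ₊₁²)/dₖ, aₖ₊₁ = ⌊(a₀+mₖ₊₁)/dₖ₊₁⌋:
  k=1: m=21, d=17, a=2
  k=2: m=13, d=17, a=2
  k=3: m=21, d=1, a=42
d=1 and a=2a₀=42 at k=3, so the next step gives (m, d) = (21, 17) again — its k=1 value — and the period has length 3.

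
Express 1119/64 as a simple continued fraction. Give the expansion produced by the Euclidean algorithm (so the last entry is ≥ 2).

[17; 2, 15, 2]

1119 = 17×64 + 31
64 = 2×31 + 2
31 = 15×2 + 1
2 = 2×1 + 0  (stop)
So 1119/64 = [17; 2, 15, 2].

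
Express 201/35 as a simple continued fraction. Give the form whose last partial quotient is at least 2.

201 = 5·35 + 26
35 = 1·26 + 9
26 = 2·9 + 8
9 = 1·8 + 1
8 = 8·1 + 0  (stop)
So 201/35 = [5; 1, 2, 1, 8].

[5; 1, 2, 1, 8]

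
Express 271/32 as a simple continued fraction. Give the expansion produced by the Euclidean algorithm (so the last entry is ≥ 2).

[8; 2, 7, 2]

271 = 8×32 + 15
32 = 2×15 + 2
15 = 7×2 + 1
2 = 2×1 + 0  (stop)
So 271/32 = [8; 2, 7, 2].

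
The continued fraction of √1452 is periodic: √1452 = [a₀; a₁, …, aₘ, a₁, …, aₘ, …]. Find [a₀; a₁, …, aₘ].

a₀ = ⌊√1452⌋ = 38.
With m₀=0, d₀=1 and mₖ₊₁ = dₖaₖ − mₖ, dₖ₊₁ = (n − mₖ₊₁²)/dₖ, aₖ₊₁ = ⌊(a₀+mₖ₊₁)/dₖ₊₁⌋:
  k=1: m=38, d=8, a=9
  k=2: m=34, d=37, a=1
  k=3: m=3, d=39, a=1
  k=4: m=36, d=4, a=18
  k=5: m=36, d=39, a=1
  k=6: m=3, d=37, a=1
  k=7: m=34, d=8, a=9
  k=8: m=38, d=1, a=76
d=1 and a=2a₀=76 at k=8, so the next step gives (m, d) = (38, 8) again — its k=1 value — and the period has length 8.

[38; 9, 1, 1, 18, 1, 1, 9, 76]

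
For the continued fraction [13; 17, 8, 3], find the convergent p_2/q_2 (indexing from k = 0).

1789/137

Using pₖ = aₖpₖ₋₁ + pₖ₋₂, qₖ = aₖqₖ₋₁ + qₖ₋₂ (with p₋₁=1, p₋₂=0, q₋₁=0, q₋₂=1):
  k=0: a=13, p=13, q=1
  k=1: a=17, p=222, q=17
  k=2: a=8, p=1789, q=137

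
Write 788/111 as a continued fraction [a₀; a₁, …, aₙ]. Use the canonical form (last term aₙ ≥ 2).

[7; 10, 11]

788 = 7×111 + 11
111 = 10×11 + 1
11 = 11×1 + 0  (stop)
So 788/111 = [7; 10, 11].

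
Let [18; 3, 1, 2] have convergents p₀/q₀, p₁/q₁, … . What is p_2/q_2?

73/4

Using pₖ = aₖpₖ₋₁ + pₖ₋₂, qₖ = aₖqₖ₋₁ + qₖ₋₂ (with p₋₁=1, p₋₂=0, q₋₁=0, q₋₂=1):
  k=0: a=18, p=18, q=1
  k=1: a=3, p=55, q=3
  k=2: a=1, p=73, q=4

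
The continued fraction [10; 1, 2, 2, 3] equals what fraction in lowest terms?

Fold from the inside: start with 3/1.
  2 + 1/3 = 7/3
  2 + 3/7 = 17/7
  1 + 7/17 = 24/17
  10 + 17/24 = 257/24

257/24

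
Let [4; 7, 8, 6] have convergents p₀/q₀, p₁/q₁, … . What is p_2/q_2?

236/57

Using pₖ = aₖpₖ₋₁ + pₖ₋₂, qₖ = aₖqₖ₋₁ + qₖ₋₂ (with p₋₁=1, p₋₂=0, q₋₁=0, q₋₂=1):
  k=0: a=4, p=4, q=1
  k=1: a=7, p=29, q=7
  k=2: a=8, p=236, q=57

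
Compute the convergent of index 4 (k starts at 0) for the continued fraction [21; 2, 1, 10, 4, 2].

2796/131

Using pₖ = aₖpₖ₋₁ + pₖ₋₂, qₖ = aₖqₖ₋₁ + qₖ₋₂ (with p₋₁=1, p₋₂=0, q₋₁=0, q₋₂=1):
  k=0: a=21, p=21, q=1
  k=1: a=2, p=43, q=2
  k=2: a=1, p=64, q=3
  k=3: a=10, p=683, q=32
  k=4: a=4, p=2796, q=131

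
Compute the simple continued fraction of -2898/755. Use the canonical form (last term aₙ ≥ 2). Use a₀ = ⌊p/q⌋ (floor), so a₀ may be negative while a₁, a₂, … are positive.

[-4; 6, 5, 3, 3, 2]

-2898 = -4*755 + 122
755 = 6*122 + 23
122 = 5*23 + 7
23 = 3*7 + 2
7 = 3*2 + 1
2 = 2*1 + 0  (stop)
So -2898/755 = [-4; 6, 5, 3, 3, 2].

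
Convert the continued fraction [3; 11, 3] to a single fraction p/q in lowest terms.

105/34

Using pₖ = aₖpₖ₋₁ + pₖ₋₂ and qₖ = aₖqₖ₋₁ + qₖ₋₂:
  k=0: a=3, p=3, q=1
  k=1: a=11, p=34, q=11
  k=2: a=3, p=105, q=34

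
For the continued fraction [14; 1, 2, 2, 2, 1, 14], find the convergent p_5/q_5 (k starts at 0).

Using pₖ = aₖpₖ₋₁ + pₖ₋₂, qₖ = aₖqₖ₋₁ + qₖ₋₂ (with p₋₁=1, p₋₂=0, q₋₁=0, q₋₂=1):
  k=0: a=14, p=14, q=1
  k=1: a=1, p=15, q=1
  k=2: a=2, p=44, q=3
  k=3: a=2, p=103, q=7
  k=4: a=2, p=250, q=17
  k=5: a=1, p=353, q=24

353/24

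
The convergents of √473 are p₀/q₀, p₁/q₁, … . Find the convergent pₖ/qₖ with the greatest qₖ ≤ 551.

√473 = [21; 1, 2, 1, 42, …] (period length 4).
Convergents:
  p_0/q_0 = 21/1
  p_1/q_1 = 22/1
  p_2/q_2 = 65/3
  p_3/q_3 = 87/4
  p_4/q_4 = 3719/171
  p_5/q_5 = 3806/175
  p_6/q_6 = 11331/521
  p_7/q_7 = 15137/696
q_6 = 521 ≤ 551 < 696 = q_7, so the answer is 11331/521.

11331/521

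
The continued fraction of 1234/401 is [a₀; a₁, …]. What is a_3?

1234 = 3·401 + 31   →  a_0 = 3
401 = 12·31 + 29   →  a_1 = 12
31 = 1·29 + 2   →  a_2 = 1
29 = 14·2 + 1   →  a_3 = 14

14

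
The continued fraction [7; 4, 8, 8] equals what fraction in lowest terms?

1941/268

Using pₖ = aₖpₖ₋₁ + pₖ₋₂ and qₖ = aₖqₖ₋₁ + qₖ₋₂:
  k=0: a=7, p=7, q=1
  k=1: a=4, p=29, q=4
  k=2: a=8, p=239, q=33
  k=3: a=8, p=1941, q=268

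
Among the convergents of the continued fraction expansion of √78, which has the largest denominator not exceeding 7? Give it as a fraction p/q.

√78 = [8; 1, 4, 1, 16, …] (period length 4).
Convergents:
  p_0/q_0 = 8/1
  p_1/q_1 = 9/1
  p_2/q_2 = 44/5
  p_3/q_3 = 53/6
  p_4/q_4 = 892/101
q_3 = 6 ≤ 7 < 101 = q_4, so the answer is 53/6.

53/6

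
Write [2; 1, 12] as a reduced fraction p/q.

38/13

Using pₖ = aₖpₖ₋₁ + pₖ₋₂ and qₖ = aₖqₖ₋₁ + qₖ₋₂:
  k=0: a=2, p=2, q=1
  k=1: a=1, p=3, q=1
  k=2: a=12, p=38, q=13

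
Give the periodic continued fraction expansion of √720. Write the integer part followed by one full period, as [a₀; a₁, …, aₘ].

a₀ = ⌊√720⌋ = 26.
With m₀=0, d₀=1 and mₖ₊₁ = dₖaₖ − mₖ, dₖ₊₁ = (n − mₖ₊₁²)/dₖ, aₖ₊₁ = ⌊(a₀+mₖ₊₁)/dₖ₊₁⌋:
  k=1: m=26, d=44, a=1
  k=2: m=18, d=9, a=4
  k=3: m=18, d=44, a=1
  k=4: m=26, d=1, a=52
d=1 and a=2a₀=52 at k=4, so the next step gives (m, d) = (26, 44) again — its k=1 value — and the period has length 4.

[26; 1, 4, 1, 52]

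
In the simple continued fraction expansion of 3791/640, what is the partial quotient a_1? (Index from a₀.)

1

3791 = 5·640 + 591   →  a_0 = 5
640 = 1·591 + 49   →  a_1 = 1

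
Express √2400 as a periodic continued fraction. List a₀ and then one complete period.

a₀ = ⌊√2400⌋ = 48.
With m₀=0, d₀=1 and mₖ₊₁ = dₖaₖ − mₖ, dₖ₊₁ = (n − mₖ₊₁²)/dₖ, aₖ₊₁ = ⌊(a₀+mₖ₊₁)/dₖ₊₁⌋:
  k=1: m=48, d=96, a=1
  k=2: m=48, d=1, a=96
d=1 and a=2a₀=96 at k=2, so the next step gives (m, d) = (48, 96) again — its k=1 value — and the period has length 2.

[48; 1, 96]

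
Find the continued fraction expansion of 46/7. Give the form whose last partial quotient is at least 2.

[6; 1, 1, 3]

46 = 6·7 + 4
7 = 1·4 + 3
4 = 1·3 + 1
3 = 3·1 + 0  (stop)
So 46/7 = [6; 1, 1, 3].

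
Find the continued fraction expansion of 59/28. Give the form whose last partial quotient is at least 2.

[2; 9, 3]

59 = 2×28 + 3
28 = 9×3 + 1
3 = 3×1 + 0  (stop)
So 59/28 = [2; 9, 3].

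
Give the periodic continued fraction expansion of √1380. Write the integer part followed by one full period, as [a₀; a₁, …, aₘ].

[37; 6, 1, 2, 1, 6, 74]

a₀ = ⌊√1380⌋ = 37.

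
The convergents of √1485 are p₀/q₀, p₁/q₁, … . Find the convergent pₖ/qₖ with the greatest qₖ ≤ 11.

77/2

√1485 = [38; 1, 1, 6, 1, 1, 76, …] (period length 6).
Convergents:
  p_0/q_0 = 38/1
  p_1/q_1 = 39/1
  p_2/q_2 = 77/2
  p_3/q_3 = 501/13
q_2 = 2 ≤ 11 < 13 = q_3, so the answer is 77/2.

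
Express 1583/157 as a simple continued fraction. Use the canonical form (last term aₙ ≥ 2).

[10; 12, 13]

1583 = 10×157 + 13
157 = 12×13 + 1
13 = 13×1 + 0  (stop)
So 1583/157 = [10; 12, 13].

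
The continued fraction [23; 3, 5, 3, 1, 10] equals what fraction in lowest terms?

16809/721

Using pₖ = aₖpₖ₋₁ + pₖ₋₂ and qₖ = aₖqₖ₋₁ + qₖ₋₂:
  k=0: a=23, p=23, q=1
  k=1: a=3, p=70, q=3
  k=2: a=5, p=373, q=16
  k=3: a=3, p=1189, q=51
  k=4: a=1, p=1562, q=67
  k=5: a=10, p=16809, q=721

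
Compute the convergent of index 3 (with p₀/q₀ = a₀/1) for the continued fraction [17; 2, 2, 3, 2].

Using pₖ = aₖpₖ₋₁ + pₖ₋₂, qₖ = aₖqₖ₋₁ + qₖ₋₂ (with p₋₁=1, p₋₂=0, q₋₁=0, q₋₂=1):
  k=0: a=17, p=17, q=1
  k=1: a=2, p=35, q=2
  k=2: a=2, p=87, q=5
  k=3: a=3, p=296, q=17

296/17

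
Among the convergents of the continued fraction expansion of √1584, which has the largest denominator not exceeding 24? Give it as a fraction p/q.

√1584 = [39; 1, 3, 1, 78, …] (period length 4).
Convergents:
  p_0/q_0 = 39/1
  p_1/q_1 = 40/1
  p_2/q_2 = 159/4
  p_3/q_3 = 199/5
  p_4/q_4 = 15681/394
q_3 = 5 ≤ 24 < 394 = q_4, so the answer is 199/5.

199/5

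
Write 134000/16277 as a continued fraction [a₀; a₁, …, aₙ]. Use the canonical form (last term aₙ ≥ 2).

[8; 4, 3, 3, 6, 4, 2, 6]

134000 = 8·16277 + 3784
16277 = 4·3784 + 1141
3784 = 3·1141 + 361
1141 = 3·361 + 58
361 = 6·58 + 13
58 = 4·13 + 6
13 = 2·6 + 1
6 = 6·1 + 0  (stop)
So 134000/16277 = [8; 4, 3, 3, 6, 4, 2, 6].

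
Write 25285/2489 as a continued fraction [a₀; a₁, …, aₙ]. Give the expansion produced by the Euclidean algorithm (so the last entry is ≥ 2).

[10; 6, 3, 3, 7, 1, 1, 2]

25285 = 10×2489 + 395
2489 = 6×395 + 119
395 = 3×119 + 38
119 = 3×38 + 5
38 = 7×5 + 3
5 = 1×3 + 2
3 = 1×2 + 1
2 = 2×1 + 0  (stop)
So 25285/2489 = [10; 6, 3, 3, 7, 1, 1, 2].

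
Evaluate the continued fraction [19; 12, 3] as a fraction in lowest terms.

706/37

Using pₖ = aₖpₖ₋₁ + pₖ₋₂ and qₖ = aₖqₖ₋₁ + qₖ₋₂:
  k=0: a=19, p=19, q=1
  k=1: a=12, p=229, q=12
  k=2: a=3, p=706, q=37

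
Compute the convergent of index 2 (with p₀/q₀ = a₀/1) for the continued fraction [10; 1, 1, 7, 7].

Using pₖ = aₖpₖ₋₁ + pₖ₋₂, qₖ = aₖqₖ₋₁ + qₖ₋₂ (with p₋₁=1, p₋₂=0, q₋₁=0, q₋₂=1):
  k=0: a=10, p=10, q=1
  k=1: a=1, p=11, q=1
  k=2: a=1, p=21, q=2

21/2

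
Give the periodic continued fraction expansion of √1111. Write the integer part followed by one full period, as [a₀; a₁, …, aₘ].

a₀ = ⌊√1111⌋ = 33.
With m₀=0, d₀=1 and mₖ₊₁ = dₖaₖ − mₖ, dₖ₊₁ = (n − mₖ₊₁²)/dₖ, aₖ₊₁ = ⌊(a₀+mₖ₊₁)/dₖ₊₁⌋:
  k=1: m=33, d=22, a=3
  k=2: m=33, d=1, a=66
d=1 and a=2a₀=66 at k=2, so the next step gives (m, d) = (33, 22) again — its k=1 value — and the period has length 2.

[33; 3, 66]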